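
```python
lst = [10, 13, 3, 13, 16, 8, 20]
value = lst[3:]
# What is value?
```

lst has length 7. The slice lst[3:] selects indices [3, 4, 5, 6] (3->13, 4->16, 5->8, 6->20), giving [13, 16, 8, 20].

[13, 16, 8, 20]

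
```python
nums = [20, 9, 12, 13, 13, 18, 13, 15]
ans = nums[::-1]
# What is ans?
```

nums has length 8. The slice nums[::-1] selects indices [7, 6, 5, 4, 3, 2, 1, 0] (7->15, 6->13, 5->18, 4->13, 3->13, 2->12, 1->9, 0->20), giving [15, 13, 18, 13, 13, 12, 9, 20].

[15, 13, 18, 13, 13, 12, 9, 20]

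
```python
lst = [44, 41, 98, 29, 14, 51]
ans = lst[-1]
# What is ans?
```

lst has length 6. Negative index -1 maps to positive index 6 + (-1) = 5. lst[5] = 51.

51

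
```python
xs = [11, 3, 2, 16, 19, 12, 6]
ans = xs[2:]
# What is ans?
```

xs has length 7. The slice xs[2:] selects indices [2, 3, 4, 5, 6] (2->2, 3->16, 4->19, 5->12, 6->6), giving [2, 16, 19, 12, 6].

[2, 16, 19, 12, 6]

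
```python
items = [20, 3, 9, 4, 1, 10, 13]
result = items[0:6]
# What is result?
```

items has length 7. The slice items[0:6] selects indices [0, 1, 2, 3, 4, 5] (0->20, 1->3, 2->9, 3->4, 4->1, 5->10), giving [20, 3, 9, 4, 1, 10].

[20, 3, 9, 4, 1, 10]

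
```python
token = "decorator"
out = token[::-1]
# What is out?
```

token has length 9. The slice token[::-1] selects indices [8, 7, 6, 5, 4, 3, 2, 1, 0] (8->'r', 7->'o', 6->'t', 5->'a', 4->'r', 3->'o', 2->'c', 1->'e', 0->'d'), giving 'rotaroced'.

'rotaroced'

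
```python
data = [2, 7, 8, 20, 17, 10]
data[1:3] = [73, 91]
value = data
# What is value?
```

data starts as [2, 7, 8, 20, 17, 10] (length 6). The slice data[1:3] covers indices [1, 2] with values [7, 8]. Replacing that slice with [73, 91] (same length) produces [2, 73, 91, 20, 17, 10].

[2, 73, 91, 20, 17, 10]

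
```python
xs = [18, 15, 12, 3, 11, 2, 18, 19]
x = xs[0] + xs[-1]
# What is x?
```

xs has length 8. xs[0] = 18.
xs has length 8. Negative index -1 maps to positive index 8 + (-1) = 7. xs[7] = 19.
Sum: 18 + 19 = 37.

37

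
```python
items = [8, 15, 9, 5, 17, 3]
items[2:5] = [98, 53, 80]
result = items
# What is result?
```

items starts as [8, 15, 9, 5, 17, 3] (length 6). The slice items[2:5] covers indices [2, 3, 4] with values [9, 5, 17]. Replacing that slice with [98, 53, 80] (same length) produces [8, 15, 98, 53, 80, 3].

[8, 15, 98, 53, 80, 3]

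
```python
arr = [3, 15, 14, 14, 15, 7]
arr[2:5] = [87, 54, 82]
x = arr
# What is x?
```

arr starts as [3, 15, 14, 14, 15, 7] (length 6). The slice arr[2:5] covers indices [2, 3, 4] with values [14, 14, 15]. Replacing that slice with [87, 54, 82] (same length) produces [3, 15, 87, 54, 82, 7].

[3, 15, 87, 54, 82, 7]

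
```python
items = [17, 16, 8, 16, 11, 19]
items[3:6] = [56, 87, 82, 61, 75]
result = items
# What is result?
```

items starts as [17, 16, 8, 16, 11, 19] (length 6). The slice items[3:6] covers indices [3, 4, 5] with values [16, 11, 19]. Replacing that slice with [56, 87, 82, 61, 75] (different length) produces [17, 16, 8, 56, 87, 82, 61, 75].

[17, 16, 8, 56, 87, 82, 61, 75]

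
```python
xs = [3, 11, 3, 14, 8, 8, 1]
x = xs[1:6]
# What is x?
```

xs has length 7. The slice xs[1:6] selects indices [1, 2, 3, 4, 5] (1->11, 2->3, 3->14, 4->8, 5->8), giving [11, 3, 14, 8, 8].

[11, 3, 14, 8, 8]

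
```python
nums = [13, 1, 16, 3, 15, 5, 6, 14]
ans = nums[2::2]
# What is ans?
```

nums has length 8. The slice nums[2::2] selects indices [2, 4, 6] (2->16, 4->15, 6->6), giving [16, 15, 6].

[16, 15, 6]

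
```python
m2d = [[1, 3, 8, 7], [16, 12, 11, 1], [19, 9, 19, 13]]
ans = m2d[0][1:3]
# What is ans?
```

m2d[0] = [1, 3, 8, 7]. m2d[0] has length 4. The slice m2d[0][1:3] selects indices [1, 2] (1->3, 2->8), giving [3, 8].

[3, 8]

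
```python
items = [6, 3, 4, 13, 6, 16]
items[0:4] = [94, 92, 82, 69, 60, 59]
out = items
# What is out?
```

items starts as [6, 3, 4, 13, 6, 16] (length 6). The slice items[0:4] covers indices [0, 1, 2, 3] with values [6, 3, 4, 13]. Replacing that slice with [94, 92, 82, 69, 60, 59] (different length) produces [94, 92, 82, 69, 60, 59, 6, 16].

[94, 92, 82, 69, 60, 59, 6, 16]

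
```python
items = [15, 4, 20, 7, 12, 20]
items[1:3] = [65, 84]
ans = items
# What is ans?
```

items starts as [15, 4, 20, 7, 12, 20] (length 6). The slice items[1:3] covers indices [1, 2] with values [4, 20]. Replacing that slice with [65, 84] (same length) produces [15, 65, 84, 7, 12, 20].

[15, 65, 84, 7, 12, 20]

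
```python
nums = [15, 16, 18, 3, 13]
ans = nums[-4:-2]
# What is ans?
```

nums has length 5. The slice nums[-4:-2] selects indices [1, 2] (1->16, 2->18), giving [16, 18].

[16, 18]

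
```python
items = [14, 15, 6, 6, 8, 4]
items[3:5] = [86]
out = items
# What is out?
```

items starts as [14, 15, 6, 6, 8, 4] (length 6). The slice items[3:5] covers indices [3, 4] with values [6, 8]. Replacing that slice with [86] (different length) produces [14, 15, 6, 86, 4].

[14, 15, 6, 86, 4]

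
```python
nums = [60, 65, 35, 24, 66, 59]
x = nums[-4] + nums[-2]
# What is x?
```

nums has length 6. Negative index -4 maps to positive index 6 + (-4) = 2. nums[2] = 35.
nums has length 6. Negative index -2 maps to positive index 6 + (-2) = 4. nums[4] = 66.
Sum: 35 + 66 = 101.

101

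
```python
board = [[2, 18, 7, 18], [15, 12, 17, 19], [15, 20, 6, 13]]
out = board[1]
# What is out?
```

board has 3 rows. Row 1 is [15, 12, 17, 19].

[15, 12, 17, 19]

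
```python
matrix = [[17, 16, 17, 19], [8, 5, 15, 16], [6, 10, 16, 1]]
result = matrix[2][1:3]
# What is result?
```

matrix[2] = [6, 10, 16, 1]. matrix[2] has length 4. The slice matrix[2][1:3] selects indices [1, 2] (1->10, 2->16), giving [10, 16].

[10, 16]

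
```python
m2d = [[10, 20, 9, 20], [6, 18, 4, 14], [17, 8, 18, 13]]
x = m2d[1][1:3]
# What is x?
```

m2d[1] = [6, 18, 4, 14]. m2d[1] has length 4. The slice m2d[1][1:3] selects indices [1, 2] (1->18, 2->4), giving [18, 4].

[18, 4]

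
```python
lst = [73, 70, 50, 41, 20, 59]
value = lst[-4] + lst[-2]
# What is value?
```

lst has length 6. Negative index -4 maps to positive index 6 + (-4) = 2. lst[2] = 50.
lst has length 6. Negative index -2 maps to positive index 6 + (-2) = 4. lst[4] = 20.
Sum: 50 + 20 = 70.

70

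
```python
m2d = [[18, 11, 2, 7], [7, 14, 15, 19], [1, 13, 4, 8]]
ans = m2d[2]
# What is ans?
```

m2d has 3 rows. Row 2 is [1, 13, 4, 8].

[1, 13, 4, 8]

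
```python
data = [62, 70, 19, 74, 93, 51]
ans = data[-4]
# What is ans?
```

data has length 6. Negative index -4 maps to positive index 6 + (-4) = 2. data[2] = 19.

19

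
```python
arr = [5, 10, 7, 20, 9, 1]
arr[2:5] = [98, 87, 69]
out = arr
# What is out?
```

arr starts as [5, 10, 7, 20, 9, 1] (length 6). The slice arr[2:5] covers indices [2, 3, 4] with values [7, 20, 9]. Replacing that slice with [98, 87, 69] (same length) produces [5, 10, 98, 87, 69, 1].

[5, 10, 98, 87, 69, 1]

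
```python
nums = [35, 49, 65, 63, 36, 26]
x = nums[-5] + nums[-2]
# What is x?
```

nums has length 6. Negative index -5 maps to positive index 6 + (-5) = 1. nums[1] = 49.
nums has length 6. Negative index -2 maps to positive index 6 + (-2) = 4. nums[4] = 36.
Sum: 49 + 36 = 85.

85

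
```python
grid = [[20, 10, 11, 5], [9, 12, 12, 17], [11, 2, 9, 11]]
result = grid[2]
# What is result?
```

grid has 3 rows. Row 2 is [11, 2, 9, 11].

[11, 2, 9, 11]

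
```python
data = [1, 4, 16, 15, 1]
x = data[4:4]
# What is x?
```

data has length 5. The slice data[4:4] resolves to an empty index range, so the result is [].

[]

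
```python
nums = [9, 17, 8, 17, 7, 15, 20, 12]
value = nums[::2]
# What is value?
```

nums has length 8. The slice nums[::2] selects indices [0, 2, 4, 6] (0->9, 2->8, 4->7, 6->20), giving [9, 8, 7, 20].

[9, 8, 7, 20]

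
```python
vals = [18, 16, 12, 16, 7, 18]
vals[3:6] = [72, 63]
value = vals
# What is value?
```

vals starts as [18, 16, 12, 16, 7, 18] (length 6). The slice vals[3:6] covers indices [3, 4, 5] with values [16, 7, 18]. Replacing that slice with [72, 63] (different length) produces [18, 16, 12, 72, 63].

[18, 16, 12, 72, 63]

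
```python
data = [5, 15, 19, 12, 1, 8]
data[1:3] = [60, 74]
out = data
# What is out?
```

data starts as [5, 15, 19, 12, 1, 8] (length 6). The slice data[1:3] covers indices [1, 2] with values [15, 19]. Replacing that slice with [60, 74] (same length) produces [5, 60, 74, 12, 1, 8].

[5, 60, 74, 12, 1, 8]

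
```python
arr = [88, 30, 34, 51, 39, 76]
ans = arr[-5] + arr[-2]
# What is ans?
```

arr has length 6. Negative index -5 maps to positive index 6 + (-5) = 1. arr[1] = 30.
arr has length 6. Negative index -2 maps to positive index 6 + (-2) = 4. arr[4] = 39.
Sum: 30 + 39 = 69.

69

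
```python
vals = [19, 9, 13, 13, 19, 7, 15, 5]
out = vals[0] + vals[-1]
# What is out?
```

vals has length 8. vals[0] = 19.
vals has length 8. Negative index -1 maps to positive index 8 + (-1) = 7. vals[7] = 5.
Sum: 19 + 5 = 24.

24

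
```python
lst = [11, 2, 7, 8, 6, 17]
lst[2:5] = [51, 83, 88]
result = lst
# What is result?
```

lst starts as [11, 2, 7, 8, 6, 17] (length 6). The slice lst[2:5] covers indices [2, 3, 4] with values [7, 8, 6]. Replacing that slice with [51, 83, 88] (same length) produces [11, 2, 51, 83, 88, 17].

[11, 2, 51, 83, 88, 17]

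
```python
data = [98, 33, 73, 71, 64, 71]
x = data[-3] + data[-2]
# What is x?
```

data has length 6. Negative index -3 maps to positive index 6 + (-3) = 3. data[3] = 71.
data has length 6. Negative index -2 maps to positive index 6 + (-2) = 4. data[4] = 64.
Sum: 71 + 64 = 135.

135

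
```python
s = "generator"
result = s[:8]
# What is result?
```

s has length 9. The slice s[:8] selects indices [0, 1, 2, 3, 4, 5, 6, 7] (0->'g', 1->'e', 2->'n', 3->'e', 4->'r', 5->'a', 6->'t', 7->'o'), giving 'generato'.

'generato'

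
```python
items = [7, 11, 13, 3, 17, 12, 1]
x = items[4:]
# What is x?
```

items has length 7. The slice items[4:] selects indices [4, 5, 6] (4->17, 5->12, 6->1), giving [17, 12, 1].

[17, 12, 1]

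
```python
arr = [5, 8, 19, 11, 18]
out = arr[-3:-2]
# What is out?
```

arr has length 5. The slice arr[-3:-2] selects indices [2] (2->19), giving [19].

[19]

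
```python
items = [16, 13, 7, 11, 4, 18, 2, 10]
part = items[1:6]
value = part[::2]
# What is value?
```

items has length 8. The slice items[1:6] selects indices [1, 2, 3, 4, 5] (1->13, 2->7, 3->11, 4->4, 5->18), giving [13, 7, 11, 4, 18]. So part = [13, 7, 11, 4, 18]. part has length 5. The slice part[::2] selects indices [0, 2, 4] (0->13, 2->11, 4->18), giving [13, 11, 18].

[13, 11, 18]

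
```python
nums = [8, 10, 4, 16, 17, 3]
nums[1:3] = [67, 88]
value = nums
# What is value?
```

nums starts as [8, 10, 4, 16, 17, 3] (length 6). The slice nums[1:3] covers indices [1, 2] with values [10, 4]. Replacing that slice with [67, 88] (same length) produces [8, 67, 88, 16, 17, 3].

[8, 67, 88, 16, 17, 3]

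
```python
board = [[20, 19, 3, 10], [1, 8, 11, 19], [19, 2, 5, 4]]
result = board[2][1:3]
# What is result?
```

board[2] = [19, 2, 5, 4]. board[2] has length 4. The slice board[2][1:3] selects indices [1, 2] (1->2, 2->5), giving [2, 5].

[2, 5]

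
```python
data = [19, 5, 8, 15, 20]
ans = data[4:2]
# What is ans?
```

data has length 5. The slice data[4:2] resolves to an empty index range, so the result is [].

[]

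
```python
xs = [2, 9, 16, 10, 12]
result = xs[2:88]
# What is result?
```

xs has length 5. The slice xs[2:88] selects indices [2, 3, 4] (2->16, 3->10, 4->12), giving [16, 10, 12].

[16, 10, 12]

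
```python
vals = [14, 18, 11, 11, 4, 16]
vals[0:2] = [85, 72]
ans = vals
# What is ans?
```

vals starts as [14, 18, 11, 11, 4, 16] (length 6). The slice vals[0:2] covers indices [0, 1] with values [14, 18]. Replacing that slice with [85, 72] (same length) produces [85, 72, 11, 11, 4, 16].

[85, 72, 11, 11, 4, 16]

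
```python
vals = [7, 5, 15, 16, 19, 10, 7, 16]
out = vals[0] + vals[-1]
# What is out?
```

vals has length 8. vals[0] = 7.
vals has length 8. Negative index -1 maps to positive index 8 + (-1) = 7. vals[7] = 16.
Sum: 7 + 16 = 23.

23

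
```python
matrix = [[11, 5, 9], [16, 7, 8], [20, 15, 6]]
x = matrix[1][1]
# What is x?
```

matrix[1] = [16, 7, 8]. Taking column 1 of that row yields 7.

7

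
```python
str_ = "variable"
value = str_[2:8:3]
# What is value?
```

str_ has length 8. The slice str_[2:8:3] selects indices [2, 5] (2->'r', 5->'b'), giving 'rb'.

'rb'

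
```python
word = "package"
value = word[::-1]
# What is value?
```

word has length 7. The slice word[::-1] selects indices [6, 5, 4, 3, 2, 1, 0] (6->'e', 5->'g', 4->'a', 3->'k', 2->'c', 1->'a', 0->'p'), giving 'egakcap'.

'egakcap'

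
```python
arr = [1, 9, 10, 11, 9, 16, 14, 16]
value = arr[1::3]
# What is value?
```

arr has length 8. The slice arr[1::3] selects indices [1, 4, 7] (1->9, 4->9, 7->16), giving [9, 9, 16].

[9, 9, 16]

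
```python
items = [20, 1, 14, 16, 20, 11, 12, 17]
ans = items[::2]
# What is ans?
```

items has length 8. The slice items[::2] selects indices [0, 2, 4, 6] (0->20, 2->14, 4->20, 6->12), giving [20, 14, 20, 12].

[20, 14, 20, 12]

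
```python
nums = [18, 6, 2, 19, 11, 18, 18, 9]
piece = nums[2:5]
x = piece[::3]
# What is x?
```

nums has length 8. The slice nums[2:5] selects indices [2, 3, 4] (2->2, 3->19, 4->11), giving [2, 19, 11]. So piece = [2, 19, 11]. piece has length 3. The slice piece[::3] selects indices [0] (0->2), giving [2].

[2]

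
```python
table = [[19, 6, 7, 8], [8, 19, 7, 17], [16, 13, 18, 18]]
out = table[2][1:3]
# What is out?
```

table[2] = [16, 13, 18, 18]. table[2] has length 4. The slice table[2][1:3] selects indices [1, 2] (1->13, 2->18), giving [13, 18].

[13, 18]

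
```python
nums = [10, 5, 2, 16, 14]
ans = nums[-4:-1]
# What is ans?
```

nums has length 5. The slice nums[-4:-1] selects indices [1, 2, 3] (1->5, 2->2, 3->16), giving [5, 2, 16].

[5, 2, 16]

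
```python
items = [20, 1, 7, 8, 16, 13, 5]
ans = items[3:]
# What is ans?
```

items has length 7. The slice items[3:] selects indices [3, 4, 5, 6] (3->8, 4->16, 5->13, 6->5), giving [8, 16, 13, 5].

[8, 16, 13, 5]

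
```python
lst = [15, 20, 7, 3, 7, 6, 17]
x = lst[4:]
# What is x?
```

lst has length 7. The slice lst[4:] selects indices [4, 5, 6] (4->7, 5->6, 6->17), giving [7, 6, 17].

[7, 6, 17]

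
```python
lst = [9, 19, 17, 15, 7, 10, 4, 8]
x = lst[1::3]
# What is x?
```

lst has length 8. The slice lst[1::3] selects indices [1, 4, 7] (1->19, 4->7, 7->8), giving [19, 7, 8].

[19, 7, 8]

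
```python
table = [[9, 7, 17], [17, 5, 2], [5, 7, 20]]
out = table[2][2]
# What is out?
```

table[2] = [5, 7, 20]. Taking column 2 of that row yields 20.

20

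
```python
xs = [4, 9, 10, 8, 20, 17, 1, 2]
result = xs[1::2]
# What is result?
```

xs has length 8. The slice xs[1::2] selects indices [1, 3, 5, 7] (1->9, 3->8, 5->17, 7->2), giving [9, 8, 17, 2].

[9, 8, 17, 2]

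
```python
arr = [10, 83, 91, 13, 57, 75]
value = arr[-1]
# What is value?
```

arr has length 6. Negative index -1 maps to positive index 6 + (-1) = 5. arr[5] = 75.

75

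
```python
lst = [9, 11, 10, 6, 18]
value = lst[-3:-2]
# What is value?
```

lst has length 5. The slice lst[-3:-2] selects indices [2] (2->10), giving [10].

[10]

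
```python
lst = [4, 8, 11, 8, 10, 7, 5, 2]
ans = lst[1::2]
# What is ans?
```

lst has length 8. The slice lst[1::2] selects indices [1, 3, 5, 7] (1->8, 3->8, 5->7, 7->2), giving [8, 8, 7, 2].

[8, 8, 7, 2]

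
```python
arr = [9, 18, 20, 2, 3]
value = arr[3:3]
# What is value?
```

arr has length 5. The slice arr[3:3] resolves to an empty index range, so the result is [].

[]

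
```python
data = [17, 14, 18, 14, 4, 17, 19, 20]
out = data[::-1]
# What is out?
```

data has length 8. The slice data[::-1] selects indices [7, 6, 5, 4, 3, 2, 1, 0] (7->20, 6->19, 5->17, 4->4, 3->14, 2->18, 1->14, 0->17), giving [20, 19, 17, 4, 14, 18, 14, 17].

[20, 19, 17, 4, 14, 18, 14, 17]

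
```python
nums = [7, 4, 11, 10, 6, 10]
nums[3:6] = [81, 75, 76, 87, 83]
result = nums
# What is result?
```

nums starts as [7, 4, 11, 10, 6, 10] (length 6). The slice nums[3:6] covers indices [3, 4, 5] with values [10, 6, 10]. Replacing that slice with [81, 75, 76, 87, 83] (different length) produces [7, 4, 11, 81, 75, 76, 87, 83].

[7, 4, 11, 81, 75, 76, 87, 83]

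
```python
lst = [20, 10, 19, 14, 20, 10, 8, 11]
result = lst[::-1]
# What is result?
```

lst has length 8. The slice lst[::-1] selects indices [7, 6, 5, 4, 3, 2, 1, 0] (7->11, 6->8, 5->10, 4->20, 3->14, 2->19, 1->10, 0->20), giving [11, 8, 10, 20, 14, 19, 10, 20].

[11, 8, 10, 20, 14, 19, 10, 20]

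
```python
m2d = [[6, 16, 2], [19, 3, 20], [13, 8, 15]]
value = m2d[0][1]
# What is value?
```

m2d[0] = [6, 16, 2]. Taking column 1 of that row yields 16.

16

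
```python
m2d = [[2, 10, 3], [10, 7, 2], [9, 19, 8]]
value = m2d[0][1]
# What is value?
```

m2d[0] = [2, 10, 3]. Taking column 1 of that row yields 10.

10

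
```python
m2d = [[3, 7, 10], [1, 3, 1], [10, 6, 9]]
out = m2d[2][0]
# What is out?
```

m2d[2] = [10, 6, 9]. Taking column 0 of that row yields 10.

10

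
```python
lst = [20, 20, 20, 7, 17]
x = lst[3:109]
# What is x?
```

lst has length 5. The slice lst[3:109] selects indices [3, 4] (3->7, 4->17), giving [7, 17].

[7, 17]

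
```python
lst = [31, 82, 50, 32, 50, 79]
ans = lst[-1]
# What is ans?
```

lst has length 6. Negative index -1 maps to positive index 6 + (-1) = 5. lst[5] = 79.

79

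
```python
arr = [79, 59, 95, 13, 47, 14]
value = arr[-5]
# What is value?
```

arr has length 6. Negative index -5 maps to positive index 6 + (-5) = 1. arr[1] = 59.

59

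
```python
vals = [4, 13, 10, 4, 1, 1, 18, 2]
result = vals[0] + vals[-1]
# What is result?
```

vals has length 8. vals[0] = 4.
vals has length 8. Negative index -1 maps to positive index 8 + (-1) = 7. vals[7] = 2.
Sum: 4 + 2 = 6.

6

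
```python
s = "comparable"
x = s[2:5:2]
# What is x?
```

s has length 10. The slice s[2:5:2] selects indices [2, 4] (2->'m', 4->'a'), giving 'ma'.

'ma'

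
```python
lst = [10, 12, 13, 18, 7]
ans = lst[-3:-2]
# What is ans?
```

lst has length 5. The slice lst[-3:-2] selects indices [2] (2->13), giving [13].

[13]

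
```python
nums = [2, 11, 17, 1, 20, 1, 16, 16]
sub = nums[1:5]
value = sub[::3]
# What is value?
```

nums has length 8. The slice nums[1:5] selects indices [1, 2, 3, 4] (1->11, 2->17, 3->1, 4->20), giving [11, 17, 1, 20]. So sub = [11, 17, 1, 20]. sub has length 4. The slice sub[::3] selects indices [0, 3] (0->11, 3->20), giving [11, 20].

[11, 20]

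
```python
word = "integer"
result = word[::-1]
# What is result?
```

word has length 7. The slice word[::-1] selects indices [6, 5, 4, 3, 2, 1, 0] (6->'r', 5->'e', 4->'g', 3->'e', 2->'t', 1->'n', 0->'i'), giving 'regetni'.

'regetni'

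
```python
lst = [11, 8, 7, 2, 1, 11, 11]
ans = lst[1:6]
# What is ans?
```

lst has length 7. The slice lst[1:6] selects indices [1, 2, 3, 4, 5] (1->8, 2->7, 3->2, 4->1, 5->11), giving [8, 7, 2, 1, 11].

[8, 7, 2, 1, 11]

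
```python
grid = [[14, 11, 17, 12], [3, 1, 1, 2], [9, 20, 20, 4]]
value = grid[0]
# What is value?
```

grid has 3 rows. Row 0 is [14, 11, 17, 12].

[14, 11, 17, 12]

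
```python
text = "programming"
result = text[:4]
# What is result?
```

text has length 11. The slice text[:4] selects indices [0, 1, 2, 3] (0->'p', 1->'r', 2->'o', 3->'g'), giving 'prog'.

'prog'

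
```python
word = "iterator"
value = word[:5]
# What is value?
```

word has length 8. The slice word[:5] selects indices [0, 1, 2, 3, 4] (0->'i', 1->'t', 2->'e', 3->'r', 4->'a'), giving 'itera'.

'itera'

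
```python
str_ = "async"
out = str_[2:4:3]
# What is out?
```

str_ has length 5. The slice str_[2:4:3] selects indices [2] (2->'y'), giving 'y'.

'y'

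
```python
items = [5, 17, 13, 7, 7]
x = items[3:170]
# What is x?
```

items has length 5. The slice items[3:170] selects indices [3, 4] (3->7, 4->7), giving [7, 7].

[7, 7]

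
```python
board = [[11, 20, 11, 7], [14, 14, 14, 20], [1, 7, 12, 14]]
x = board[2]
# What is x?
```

board has 3 rows. Row 2 is [1, 7, 12, 14].

[1, 7, 12, 14]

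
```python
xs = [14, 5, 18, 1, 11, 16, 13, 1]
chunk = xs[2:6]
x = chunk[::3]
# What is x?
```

xs has length 8. The slice xs[2:6] selects indices [2, 3, 4, 5] (2->18, 3->1, 4->11, 5->16), giving [18, 1, 11, 16]. So chunk = [18, 1, 11, 16]. chunk has length 4. The slice chunk[::3] selects indices [0, 3] (0->18, 3->16), giving [18, 16].

[18, 16]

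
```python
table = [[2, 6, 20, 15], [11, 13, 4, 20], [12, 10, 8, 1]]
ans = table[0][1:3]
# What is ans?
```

table[0] = [2, 6, 20, 15]. table[0] has length 4. The slice table[0][1:3] selects indices [1, 2] (1->6, 2->20), giving [6, 20].

[6, 20]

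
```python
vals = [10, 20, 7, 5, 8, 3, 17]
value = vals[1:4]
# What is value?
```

vals has length 7. The slice vals[1:4] selects indices [1, 2, 3] (1->20, 2->7, 3->5), giving [20, 7, 5].

[20, 7, 5]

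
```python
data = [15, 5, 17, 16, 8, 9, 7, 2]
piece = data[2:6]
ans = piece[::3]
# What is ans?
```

data has length 8. The slice data[2:6] selects indices [2, 3, 4, 5] (2->17, 3->16, 4->8, 5->9), giving [17, 16, 8, 9]. So piece = [17, 16, 8, 9]. piece has length 4. The slice piece[::3] selects indices [0, 3] (0->17, 3->9), giving [17, 9].

[17, 9]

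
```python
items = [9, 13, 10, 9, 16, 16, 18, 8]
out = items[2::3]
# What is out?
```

items has length 8. The slice items[2::3] selects indices [2, 5] (2->10, 5->16), giving [10, 16].

[10, 16]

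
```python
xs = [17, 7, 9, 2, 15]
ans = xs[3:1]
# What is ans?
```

xs has length 5. The slice xs[3:1] resolves to an empty index range, so the result is [].

[]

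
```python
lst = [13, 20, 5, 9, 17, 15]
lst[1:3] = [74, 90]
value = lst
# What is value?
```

lst starts as [13, 20, 5, 9, 17, 15] (length 6). The slice lst[1:3] covers indices [1, 2] with values [20, 5]. Replacing that slice with [74, 90] (same length) produces [13, 74, 90, 9, 17, 15].

[13, 74, 90, 9, 17, 15]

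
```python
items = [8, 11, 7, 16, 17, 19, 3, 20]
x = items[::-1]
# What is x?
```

items has length 8. The slice items[::-1] selects indices [7, 6, 5, 4, 3, 2, 1, 0] (7->20, 6->3, 5->19, 4->17, 3->16, 2->7, 1->11, 0->8), giving [20, 3, 19, 17, 16, 7, 11, 8].

[20, 3, 19, 17, 16, 7, 11, 8]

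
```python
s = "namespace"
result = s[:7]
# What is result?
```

s has length 9. The slice s[:7] selects indices [0, 1, 2, 3, 4, 5, 6] (0->'n', 1->'a', 2->'m', 3->'e', 4->'s', 5->'p', 6->'a'), giving 'namespa'.

'namespa'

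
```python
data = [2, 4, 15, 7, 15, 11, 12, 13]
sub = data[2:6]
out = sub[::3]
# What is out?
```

data has length 8. The slice data[2:6] selects indices [2, 3, 4, 5] (2->15, 3->7, 4->15, 5->11), giving [15, 7, 15, 11]. So sub = [15, 7, 15, 11]. sub has length 4. The slice sub[::3] selects indices [0, 3] (0->15, 3->11), giving [15, 11].

[15, 11]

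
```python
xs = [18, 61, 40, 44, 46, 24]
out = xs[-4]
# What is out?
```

xs has length 6. Negative index -4 maps to positive index 6 + (-4) = 2. xs[2] = 40.

40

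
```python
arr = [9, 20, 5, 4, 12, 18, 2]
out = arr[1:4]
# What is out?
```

arr has length 7. The slice arr[1:4] selects indices [1, 2, 3] (1->20, 2->5, 3->4), giving [20, 5, 4].

[20, 5, 4]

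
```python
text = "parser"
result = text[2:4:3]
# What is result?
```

text has length 6. The slice text[2:4:3] selects indices [2] (2->'r'), giving 'r'.

'r'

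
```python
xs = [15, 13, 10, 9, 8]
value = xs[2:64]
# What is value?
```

xs has length 5. The slice xs[2:64] selects indices [2, 3, 4] (2->10, 3->9, 4->8), giving [10, 9, 8].

[10, 9, 8]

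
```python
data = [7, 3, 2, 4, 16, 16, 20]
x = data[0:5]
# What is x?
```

data has length 7. The slice data[0:5] selects indices [0, 1, 2, 3, 4] (0->7, 1->3, 2->2, 3->4, 4->16), giving [7, 3, 2, 4, 16].

[7, 3, 2, 4, 16]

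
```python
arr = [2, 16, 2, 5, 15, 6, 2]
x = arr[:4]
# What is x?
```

arr has length 7. The slice arr[:4] selects indices [0, 1, 2, 3] (0->2, 1->16, 2->2, 3->5), giving [2, 16, 2, 5].

[2, 16, 2, 5]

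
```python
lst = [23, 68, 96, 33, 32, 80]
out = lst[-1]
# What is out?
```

lst has length 6. Negative index -1 maps to positive index 6 + (-1) = 5. lst[5] = 80.

80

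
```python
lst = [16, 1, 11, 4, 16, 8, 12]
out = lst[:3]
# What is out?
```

lst has length 7. The slice lst[:3] selects indices [0, 1, 2] (0->16, 1->1, 2->11), giving [16, 1, 11].

[16, 1, 11]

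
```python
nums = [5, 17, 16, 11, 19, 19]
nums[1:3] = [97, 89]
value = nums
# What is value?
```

nums starts as [5, 17, 16, 11, 19, 19] (length 6). The slice nums[1:3] covers indices [1, 2] with values [17, 16]. Replacing that slice with [97, 89] (same length) produces [5, 97, 89, 11, 19, 19].

[5, 97, 89, 11, 19, 19]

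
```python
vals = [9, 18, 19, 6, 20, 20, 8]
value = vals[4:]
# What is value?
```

vals has length 7. The slice vals[4:] selects indices [4, 5, 6] (4->20, 5->20, 6->8), giving [20, 20, 8].

[20, 20, 8]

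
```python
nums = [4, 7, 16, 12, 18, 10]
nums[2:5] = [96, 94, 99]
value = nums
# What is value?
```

nums starts as [4, 7, 16, 12, 18, 10] (length 6). The slice nums[2:5] covers indices [2, 3, 4] with values [16, 12, 18]. Replacing that slice with [96, 94, 99] (same length) produces [4, 7, 96, 94, 99, 10].

[4, 7, 96, 94, 99, 10]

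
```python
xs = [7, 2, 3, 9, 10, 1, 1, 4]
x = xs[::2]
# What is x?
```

xs has length 8. The slice xs[::2] selects indices [0, 2, 4, 6] (0->7, 2->3, 4->10, 6->1), giving [7, 3, 10, 1].

[7, 3, 10, 1]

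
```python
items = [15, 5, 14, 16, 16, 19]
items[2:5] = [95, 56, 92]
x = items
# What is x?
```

items starts as [15, 5, 14, 16, 16, 19] (length 6). The slice items[2:5] covers indices [2, 3, 4] with values [14, 16, 16]. Replacing that slice with [95, 56, 92] (same length) produces [15, 5, 95, 56, 92, 19].

[15, 5, 95, 56, 92, 19]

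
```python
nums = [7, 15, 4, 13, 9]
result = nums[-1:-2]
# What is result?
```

nums has length 5. The slice nums[-1:-2] resolves to an empty index range, so the result is [].

[]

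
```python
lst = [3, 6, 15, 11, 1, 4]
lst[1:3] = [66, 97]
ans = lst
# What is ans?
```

lst starts as [3, 6, 15, 11, 1, 4] (length 6). The slice lst[1:3] covers indices [1, 2] with values [6, 15]. Replacing that slice with [66, 97] (same length) produces [3, 66, 97, 11, 1, 4].

[3, 66, 97, 11, 1, 4]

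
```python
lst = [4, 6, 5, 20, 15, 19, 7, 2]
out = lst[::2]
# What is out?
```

lst has length 8. The slice lst[::2] selects indices [0, 2, 4, 6] (0->4, 2->5, 4->15, 6->7), giving [4, 5, 15, 7].

[4, 5, 15, 7]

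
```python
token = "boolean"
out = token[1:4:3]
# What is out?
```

token has length 7. The slice token[1:4:3] selects indices [1] (1->'o'), giving 'o'.

'o'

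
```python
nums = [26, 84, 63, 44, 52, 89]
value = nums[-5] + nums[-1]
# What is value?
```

nums has length 6. Negative index -5 maps to positive index 6 + (-5) = 1. nums[1] = 84.
nums has length 6. Negative index -1 maps to positive index 6 + (-1) = 5. nums[5] = 89.
Sum: 84 + 89 = 173.

173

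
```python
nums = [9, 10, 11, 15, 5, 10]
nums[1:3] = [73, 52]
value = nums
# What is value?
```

nums starts as [9, 10, 11, 15, 5, 10] (length 6). The slice nums[1:3] covers indices [1, 2] with values [10, 11]. Replacing that slice with [73, 52] (same length) produces [9, 73, 52, 15, 5, 10].

[9, 73, 52, 15, 5, 10]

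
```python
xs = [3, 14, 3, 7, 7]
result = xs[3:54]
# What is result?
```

xs has length 5. The slice xs[3:54] selects indices [3, 4] (3->7, 4->7), giving [7, 7].

[7, 7]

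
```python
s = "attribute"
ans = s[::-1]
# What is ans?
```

s has length 9. The slice s[::-1] selects indices [8, 7, 6, 5, 4, 3, 2, 1, 0] (8->'e', 7->'t', 6->'u', 5->'b', 4->'i', 3->'r', 2->'t', 1->'t', 0->'a'), giving 'etubirtta'.

'etubirtta'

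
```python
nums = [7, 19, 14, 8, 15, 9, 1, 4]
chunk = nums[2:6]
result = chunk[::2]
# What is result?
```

nums has length 8. The slice nums[2:6] selects indices [2, 3, 4, 5] (2->14, 3->8, 4->15, 5->9), giving [14, 8, 15, 9]. So chunk = [14, 8, 15, 9]. chunk has length 4. The slice chunk[::2] selects indices [0, 2] (0->14, 2->15), giving [14, 15].

[14, 15]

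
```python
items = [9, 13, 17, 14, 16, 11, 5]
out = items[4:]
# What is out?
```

items has length 7. The slice items[4:] selects indices [4, 5, 6] (4->16, 5->11, 6->5), giving [16, 11, 5].

[16, 11, 5]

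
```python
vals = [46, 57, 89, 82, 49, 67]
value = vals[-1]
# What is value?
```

vals has length 6. Negative index -1 maps to positive index 6 + (-1) = 5. vals[5] = 67.

67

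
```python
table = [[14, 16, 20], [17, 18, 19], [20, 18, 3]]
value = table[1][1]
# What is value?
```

table[1] = [17, 18, 19]. Taking column 1 of that row yields 18.

18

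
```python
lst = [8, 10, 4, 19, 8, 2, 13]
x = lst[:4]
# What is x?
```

lst has length 7. The slice lst[:4] selects indices [0, 1, 2, 3] (0->8, 1->10, 2->4, 3->19), giving [8, 10, 4, 19].

[8, 10, 4, 19]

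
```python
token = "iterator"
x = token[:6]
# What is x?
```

token has length 8. The slice token[:6] selects indices [0, 1, 2, 3, 4, 5] (0->'i', 1->'t', 2->'e', 3->'r', 4->'a', 5->'t'), giving 'iterat'.

'iterat'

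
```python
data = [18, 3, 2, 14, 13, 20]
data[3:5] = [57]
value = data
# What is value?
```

data starts as [18, 3, 2, 14, 13, 20] (length 6). The slice data[3:5] covers indices [3, 4] with values [14, 13]. Replacing that slice with [57] (different length) produces [18, 3, 2, 57, 20].

[18, 3, 2, 57, 20]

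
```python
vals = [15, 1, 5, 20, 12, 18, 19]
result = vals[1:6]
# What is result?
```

vals has length 7. The slice vals[1:6] selects indices [1, 2, 3, 4, 5] (1->1, 2->5, 3->20, 4->12, 5->18), giving [1, 5, 20, 12, 18].

[1, 5, 20, 12, 18]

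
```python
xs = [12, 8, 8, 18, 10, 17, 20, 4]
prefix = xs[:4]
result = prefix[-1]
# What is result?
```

xs has length 8. The slice xs[:4] selects indices [0, 1, 2, 3] (0->12, 1->8, 2->8, 3->18), giving [12, 8, 8, 18]. So prefix = [12, 8, 8, 18]. Then prefix[-1] = 18.

18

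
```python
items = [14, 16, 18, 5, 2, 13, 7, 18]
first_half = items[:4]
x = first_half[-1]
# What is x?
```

items has length 8. The slice items[:4] selects indices [0, 1, 2, 3] (0->14, 1->16, 2->18, 3->5), giving [14, 16, 18, 5]. So first_half = [14, 16, 18, 5]. Then first_half[-1] = 5.

5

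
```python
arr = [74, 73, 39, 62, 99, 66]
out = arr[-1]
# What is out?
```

arr has length 6. Negative index -1 maps to positive index 6 + (-1) = 5. arr[5] = 66.

66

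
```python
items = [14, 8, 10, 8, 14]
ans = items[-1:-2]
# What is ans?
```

items has length 5. The slice items[-1:-2] resolves to an empty index range, so the result is [].

[]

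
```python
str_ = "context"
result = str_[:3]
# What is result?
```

str_ has length 7. The slice str_[:3] selects indices [0, 1, 2] (0->'c', 1->'o', 2->'n'), giving 'con'.

'con'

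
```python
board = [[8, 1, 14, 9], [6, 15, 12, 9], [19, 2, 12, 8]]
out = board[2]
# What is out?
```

board has 3 rows. Row 2 is [19, 2, 12, 8].

[19, 2, 12, 8]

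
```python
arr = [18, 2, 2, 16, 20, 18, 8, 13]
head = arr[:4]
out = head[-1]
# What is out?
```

arr has length 8. The slice arr[:4] selects indices [0, 1, 2, 3] (0->18, 1->2, 2->2, 3->16), giving [18, 2, 2, 16]. So head = [18, 2, 2, 16]. Then head[-1] = 16.

16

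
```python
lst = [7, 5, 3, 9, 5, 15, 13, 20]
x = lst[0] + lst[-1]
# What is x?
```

lst has length 8. lst[0] = 7.
lst has length 8. Negative index -1 maps to positive index 8 + (-1) = 7. lst[7] = 20.
Sum: 7 + 20 = 27.

27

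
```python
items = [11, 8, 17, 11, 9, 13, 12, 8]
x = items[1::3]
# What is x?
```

items has length 8. The slice items[1::3] selects indices [1, 4, 7] (1->8, 4->9, 7->8), giving [8, 9, 8].

[8, 9, 8]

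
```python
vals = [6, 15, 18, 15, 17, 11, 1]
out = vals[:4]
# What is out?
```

vals has length 7. The slice vals[:4] selects indices [0, 1, 2, 3] (0->6, 1->15, 2->18, 3->15), giving [6, 15, 18, 15].

[6, 15, 18, 15]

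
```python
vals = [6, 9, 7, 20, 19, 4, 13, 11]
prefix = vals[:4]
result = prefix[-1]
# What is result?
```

vals has length 8. The slice vals[:4] selects indices [0, 1, 2, 3] (0->6, 1->9, 2->7, 3->20), giving [6, 9, 7, 20]. So prefix = [6, 9, 7, 20]. Then prefix[-1] = 20.

20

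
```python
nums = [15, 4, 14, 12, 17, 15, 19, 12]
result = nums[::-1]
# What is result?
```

nums has length 8. The slice nums[::-1] selects indices [7, 6, 5, 4, 3, 2, 1, 0] (7->12, 6->19, 5->15, 4->17, 3->12, 2->14, 1->4, 0->15), giving [12, 19, 15, 17, 12, 14, 4, 15].

[12, 19, 15, 17, 12, 14, 4, 15]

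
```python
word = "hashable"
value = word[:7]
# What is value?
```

word has length 8. The slice word[:7] selects indices [0, 1, 2, 3, 4, 5, 6] (0->'h', 1->'a', 2->'s', 3->'h', 4->'a', 5->'b', 6->'l'), giving 'hashabl'.

'hashabl'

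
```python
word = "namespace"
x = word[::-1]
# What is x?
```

word has length 9. The slice word[::-1] selects indices [8, 7, 6, 5, 4, 3, 2, 1, 0] (8->'e', 7->'c', 6->'a', 5->'p', 4->'s', 3->'e', 2->'m', 1->'a', 0->'n'), giving 'ecapseman'.

'ecapseman'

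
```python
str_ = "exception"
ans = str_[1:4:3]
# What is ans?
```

str_ has length 9. The slice str_[1:4:3] selects indices [1] (1->'x'), giving 'x'.

'x'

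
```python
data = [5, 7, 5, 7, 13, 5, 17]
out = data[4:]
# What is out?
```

data has length 7. The slice data[4:] selects indices [4, 5, 6] (4->13, 5->5, 6->17), giving [13, 5, 17].

[13, 5, 17]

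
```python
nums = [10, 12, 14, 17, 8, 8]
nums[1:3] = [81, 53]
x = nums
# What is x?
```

nums starts as [10, 12, 14, 17, 8, 8] (length 6). The slice nums[1:3] covers indices [1, 2] with values [12, 14]. Replacing that slice with [81, 53] (same length) produces [10, 81, 53, 17, 8, 8].

[10, 81, 53, 17, 8, 8]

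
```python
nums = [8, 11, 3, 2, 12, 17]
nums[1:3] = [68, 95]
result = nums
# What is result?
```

nums starts as [8, 11, 3, 2, 12, 17] (length 6). The slice nums[1:3] covers indices [1, 2] with values [11, 3]. Replacing that slice with [68, 95] (same length) produces [8, 68, 95, 2, 12, 17].

[8, 68, 95, 2, 12, 17]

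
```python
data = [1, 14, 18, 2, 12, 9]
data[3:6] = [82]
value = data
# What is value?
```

data starts as [1, 14, 18, 2, 12, 9] (length 6). The slice data[3:6] covers indices [3, 4, 5] with values [2, 12, 9]. Replacing that slice with [82] (different length) produces [1, 14, 18, 82].

[1, 14, 18, 82]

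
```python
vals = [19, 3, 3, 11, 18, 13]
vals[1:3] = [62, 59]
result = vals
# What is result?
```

vals starts as [19, 3, 3, 11, 18, 13] (length 6). The slice vals[1:3] covers indices [1, 2] with values [3, 3]. Replacing that slice with [62, 59] (same length) produces [19, 62, 59, 11, 18, 13].

[19, 62, 59, 11, 18, 13]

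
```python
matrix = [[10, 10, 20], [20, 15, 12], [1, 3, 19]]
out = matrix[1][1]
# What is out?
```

matrix[1] = [20, 15, 12]. Taking column 1 of that row yields 15.

15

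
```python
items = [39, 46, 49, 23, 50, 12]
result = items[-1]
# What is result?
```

items has length 6. Negative index -1 maps to positive index 6 + (-1) = 5. items[5] = 12.

12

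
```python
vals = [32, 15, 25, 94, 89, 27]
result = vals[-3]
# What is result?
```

vals has length 6. Negative index -3 maps to positive index 6 + (-3) = 3. vals[3] = 94.

94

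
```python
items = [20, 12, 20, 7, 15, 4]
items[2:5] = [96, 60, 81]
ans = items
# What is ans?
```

items starts as [20, 12, 20, 7, 15, 4] (length 6). The slice items[2:5] covers indices [2, 3, 4] with values [20, 7, 15]. Replacing that slice with [96, 60, 81] (same length) produces [20, 12, 96, 60, 81, 4].

[20, 12, 96, 60, 81, 4]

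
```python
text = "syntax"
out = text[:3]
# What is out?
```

text has length 6. The slice text[:3] selects indices [0, 1, 2] (0->'s', 1->'y', 2->'n'), giving 'syn'.

'syn'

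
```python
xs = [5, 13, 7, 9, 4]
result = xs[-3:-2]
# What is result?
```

xs has length 5. The slice xs[-3:-2] selects indices [2] (2->7), giving [7].

[7]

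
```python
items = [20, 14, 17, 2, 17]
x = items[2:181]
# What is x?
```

items has length 5. The slice items[2:181] selects indices [2, 3, 4] (2->17, 3->2, 4->17), giving [17, 2, 17].

[17, 2, 17]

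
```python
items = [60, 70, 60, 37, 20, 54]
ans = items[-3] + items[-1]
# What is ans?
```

items has length 6. Negative index -3 maps to positive index 6 + (-3) = 3. items[3] = 37.
items has length 6. Negative index -1 maps to positive index 6 + (-1) = 5. items[5] = 54.
Sum: 37 + 54 = 91.

91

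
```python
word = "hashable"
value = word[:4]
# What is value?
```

word has length 8. The slice word[:4] selects indices [0, 1, 2, 3] (0->'h', 1->'a', 2->'s', 3->'h'), giving 'hash'.

'hash'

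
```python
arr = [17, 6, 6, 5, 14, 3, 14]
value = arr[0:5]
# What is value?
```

arr has length 7. The slice arr[0:5] selects indices [0, 1, 2, 3, 4] (0->17, 1->6, 2->6, 3->5, 4->14), giving [17, 6, 6, 5, 14].

[17, 6, 6, 5, 14]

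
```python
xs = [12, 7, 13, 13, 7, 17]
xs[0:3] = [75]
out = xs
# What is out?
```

xs starts as [12, 7, 13, 13, 7, 17] (length 6). The slice xs[0:3] covers indices [0, 1, 2] with values [12, 7, 13]. Replacing that slice with [75] (different length) produces [75, 13, 7, 17].

[75, 13, 7, 17]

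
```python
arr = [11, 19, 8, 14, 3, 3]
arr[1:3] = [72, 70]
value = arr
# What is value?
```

arr starts as [11, 19, 8, 14, 3, 3] (length 6). The slice arr[1:3] covers indices [1, 2] with values [19, 8]. Replacing that slice with [72, 70] (same length) produces [11, 72, 70, 14, 3, 3].

[11, 72, 70, 14, 3, 3]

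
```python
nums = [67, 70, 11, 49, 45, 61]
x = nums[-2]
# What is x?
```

nums has length 6. Negative index -2 maps to positive index 6 + (-2) = 4. nums[4] = 45.

45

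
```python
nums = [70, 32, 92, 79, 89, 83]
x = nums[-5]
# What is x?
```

nums has length 6. Negative index -5 maps to positive index 6 + (-5) = 1. nums[1] = 32.

32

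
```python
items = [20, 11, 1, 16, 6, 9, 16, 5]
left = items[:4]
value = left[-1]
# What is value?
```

items has length 8. The slice items[:4] selects indices [0, 1, 2, 3] (0->20, 1->11, 2->1, 3->16), giving [20, 11, 1, 16]. So left = [20, 11, 1, 16]. Then left[-1] = 16.

16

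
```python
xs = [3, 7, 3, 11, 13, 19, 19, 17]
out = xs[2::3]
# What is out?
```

xs has length 8. The slice xs[2::3] selects indices [2, 5] (2->3, 5->19), giving [3, 19].

[3, 19]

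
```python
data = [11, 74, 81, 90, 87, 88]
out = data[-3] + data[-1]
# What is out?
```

data has length 6. Negative index -3 maps to positive index 6 + (-3) = 3. data[3] = 90.
data has length 6. Negative index -1 maps to positive index 6 + (-1) = 5. data[5] = 88.
Sum: 90 + 88 = 178.

178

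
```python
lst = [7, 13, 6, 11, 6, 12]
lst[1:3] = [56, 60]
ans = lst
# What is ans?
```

lst starts as [7, 13, 6, 11, 6, 12] (length 6). The slice lst[1:3] covers indices [1, 2] with values [13, 6]. Replacing that slice with [56, 60] (same length) produces [7, 56, 60, 11, 6, 12].

[7, 56, 60, 11, 6, 12]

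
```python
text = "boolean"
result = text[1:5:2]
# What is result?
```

text has length 7. The slice text[1:5:2] selects indices [1, 3] (1->'o', 3->'l'), giving 'ol'.

'ol'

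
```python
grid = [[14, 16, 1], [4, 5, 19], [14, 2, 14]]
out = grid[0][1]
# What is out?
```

grid[0] = [14, 16, 1]. Taking column 1 of that row yields 16.

16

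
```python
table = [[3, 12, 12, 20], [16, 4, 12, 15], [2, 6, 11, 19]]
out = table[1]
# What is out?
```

table has 3 rows. Row 1 is [16, 4, 12, 15].

[16, 4, 12, 15]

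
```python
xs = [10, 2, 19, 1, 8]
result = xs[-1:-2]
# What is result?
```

xs has length 5. The slice xs[-1:-2] resolves to an empty index range, so the result is [].

[]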